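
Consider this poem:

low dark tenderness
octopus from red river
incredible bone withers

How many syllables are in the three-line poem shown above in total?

Line 1: low(1) + dark(1) + tenderness(3) = 5
Line 2: octopus(3) + from(1) + red(1) + river(2) = 7
Line 3: incredible(4) + bone(1) + withers(2) = 7
Total: 5 + 7 + 7 = 19

19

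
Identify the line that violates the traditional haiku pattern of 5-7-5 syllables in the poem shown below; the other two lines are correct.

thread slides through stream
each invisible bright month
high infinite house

Line 1: thread (1), slides (1), through (1), stream (1) → 4 (expected 5)
Line 2: each (1), invisible (4), bright (1), month (1) → 7 ✓
Line 3: high (1), infinite (3), house (1) → 5 ✓

Line 1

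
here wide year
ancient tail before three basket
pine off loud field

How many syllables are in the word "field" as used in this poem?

1

"field" has 1 syllable.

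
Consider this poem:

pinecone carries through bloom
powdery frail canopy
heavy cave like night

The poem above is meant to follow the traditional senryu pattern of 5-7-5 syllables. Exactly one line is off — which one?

Line 1: pinecone (2), carries (2), through (1), bloom (1) → 6 (expected 5)
Line 2: powdery (3), frail (1), canopy (3) → 7 ✓
Line 3: heavy (2), cave (1), like (1), night (1) → 5 ✓

Line 1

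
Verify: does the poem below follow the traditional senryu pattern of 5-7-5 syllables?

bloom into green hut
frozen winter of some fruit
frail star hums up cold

Line 1: bloom(1) + into(2) + green(1) + hut(1) = 5 ✓
Line 2: frozen(2) + winter(2) + of(1) + some(1) + fruit(1) = 7 ✓
Line 3: frail(1) + star(1) + hums(1) + up(1) + cold(1) = 5 ✓

Yes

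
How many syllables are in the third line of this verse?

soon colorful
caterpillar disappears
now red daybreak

The third line: "now red daybreak": 1+1+2 = 4

4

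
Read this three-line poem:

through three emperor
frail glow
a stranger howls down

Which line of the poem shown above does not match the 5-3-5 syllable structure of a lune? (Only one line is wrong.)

Line 1: through(1) + three(1) + emperor(3) = 5 ✓
Line 2: frail(1) + glow(1) = 2 (expected 3)
Line 3: a(1) + stranger(2) + howls(1) + down(1) = 5 ✓

The second line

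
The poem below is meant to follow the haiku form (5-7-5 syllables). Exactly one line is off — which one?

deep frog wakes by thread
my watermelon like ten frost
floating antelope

Line 1: "deep frog wakes by thread": 1+1+1+1+1 = 5 ✓
Line 2: "my watermelon like ten frost": 1+4+1+1+1 = 8 (expected 7)
Line 3: "floating antelope": 2+3 = 5 ✓

Line 2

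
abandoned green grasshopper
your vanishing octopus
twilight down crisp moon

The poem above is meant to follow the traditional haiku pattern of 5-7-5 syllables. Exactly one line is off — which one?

Line 1

Line 1: abandoned(3) + green(1) + grasshopper(3) = 7 (expected 5)
Line 2: your(1) + vanishing(3) + octopus(3) = 7 ✓
Line 3: twilight(2) + down(1) + crisp(1) + moon(1) = 5 ✓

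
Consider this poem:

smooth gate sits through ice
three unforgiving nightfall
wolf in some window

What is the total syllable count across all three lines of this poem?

Line 1: "smooth gate sits through ice": 1+1+1+1+1 = 5
Line 2: "three unforgiving nightfall": 1+4+2 = 7
Line 3: "wolf in some window": 1+1+1+2 = 5
Total: 5 + 7 + 5 = 17

17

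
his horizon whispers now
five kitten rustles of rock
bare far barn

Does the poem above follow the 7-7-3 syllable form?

Line 1: his(1) + horizon(3) + whispers(2) + now(1) = 7 ✓
Line 2: five(1) + kitten(2) + rustles(2) + of(1) + rock(1) = 7 ✓
Line 3: bare(1) + far(1) + barn(1) = 3 ✓

Yes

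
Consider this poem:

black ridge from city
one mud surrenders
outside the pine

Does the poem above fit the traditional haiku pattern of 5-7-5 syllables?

No

Line 1: black(1) + ridge(1) + from(1) + city(2) = 5 ✓
Line 2: one(1) + mud(1) + surrenders(3) = 5 (expected 7)
Line 3: outside(2) + the(1) + pine(1) = 4 (expected 5)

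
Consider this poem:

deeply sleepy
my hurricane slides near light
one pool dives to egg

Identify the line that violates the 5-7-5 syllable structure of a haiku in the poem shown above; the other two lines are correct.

The first line

Line 1: deeply (2), sleepy (2) → 4 (expected 5)
Line 2: my (1), hurricane (3), slides (1), near (1), light (1) → 7 ✓
Line 3: one (1), pool (1), dives (1), to (1), egg (1) → 5 ✓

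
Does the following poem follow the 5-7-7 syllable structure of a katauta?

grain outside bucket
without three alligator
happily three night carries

Line 1: grain(1) + outside(2) + bucket(2) = 5 ✓
Line 2: without(2) + three(1) + alligator(4) = 7 ✓
Line 3: happily(3) + three(1) + night(1) + carries(2) = 7 ✓

Yes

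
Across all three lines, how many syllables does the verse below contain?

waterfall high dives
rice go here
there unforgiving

13

Line 1: waterfall(3) + high(1) + dives(1) = 5
Line 2: rice(1) + go(1) + here(1) = 3
Line 3: there(1) + unforgiving(4) = 5
Total: 5 + 3 + 5 = 13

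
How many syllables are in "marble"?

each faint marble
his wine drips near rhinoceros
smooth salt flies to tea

2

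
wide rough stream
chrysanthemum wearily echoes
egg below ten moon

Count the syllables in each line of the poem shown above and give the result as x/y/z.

3/9/5

Line 1: wide(1) + rough(1) + stream(1) = 3
Line 2: chrysanthemum(4) + wearily(3) + echoes(2) = 9
Line 3: egg(1) + below(2) + ten(1) + moon(1) = 5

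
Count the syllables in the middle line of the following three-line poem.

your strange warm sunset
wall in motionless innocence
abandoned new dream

The middle line: "wall in motionless innocence": 1+1+3+3 = 8

8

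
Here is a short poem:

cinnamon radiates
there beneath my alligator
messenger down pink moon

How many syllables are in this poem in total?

Line 1: cinnamon (3), radiates (3) → 6
Line 2: there (1), beneath (2), my (1), alligator (4) → 8
Line 3: messenger (3), down (1), pink (1), moon (1) → 6
Total: 6 + 8 + 6 = 20

20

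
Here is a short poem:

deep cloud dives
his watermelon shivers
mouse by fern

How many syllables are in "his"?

1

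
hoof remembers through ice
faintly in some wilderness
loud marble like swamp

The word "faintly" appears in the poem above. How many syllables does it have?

2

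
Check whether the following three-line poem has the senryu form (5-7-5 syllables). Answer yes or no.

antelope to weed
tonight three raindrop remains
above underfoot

Line 1: antelope(3) + to(1) + weed(1) = 5 ✓
Line 2: tonight(2) + three(1) + raindrop(2) + remains(2) = 7 ✓
Line 3: above(2) + underfoot(3) = 5 ✓

Yes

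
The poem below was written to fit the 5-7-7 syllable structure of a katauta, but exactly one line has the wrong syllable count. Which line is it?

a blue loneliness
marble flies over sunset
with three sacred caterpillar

The third line

Line 1: a (1), blue (1), loneliness (3) → 5 ✓
Line 2: marble (2), flies (1), over (2), sunset (2) → 7 ✓
Line 3: with (1), three (1), sacred (2), caterpillar (4) → 8 (expected 7)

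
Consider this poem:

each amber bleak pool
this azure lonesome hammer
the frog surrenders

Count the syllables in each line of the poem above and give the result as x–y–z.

Line 1: "each amber bleak pool": 1+2+1+1 = 5
Line 2: "this azure lonesome hammer": 1+2+2+2 = 7
Line 3: "the frog surrenders": 1+1+3 = 5

5–7–5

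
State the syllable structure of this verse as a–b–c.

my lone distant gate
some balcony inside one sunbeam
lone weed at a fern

Line 1: my(1) + lone(1) + distant(2) + gate(1) = 5
Line 2: some(1) + balcony(3) + inside(2) + one(1) + sunbeam(2) = 9
Line 3: lone(1) + weed(1) + at(1) + a(1) + fern(1) = 5

5–9–5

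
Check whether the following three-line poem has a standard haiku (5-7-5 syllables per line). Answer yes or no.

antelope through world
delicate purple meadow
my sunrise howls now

Yes

Line 1: "antelope through world": 3+1+1 = 5 ✓
Line 2: "delicate purple meadow": 3+2+2 = 7 ✓
Line 3: "my sunrise howls now": 1+2+1+1 = 5 ✓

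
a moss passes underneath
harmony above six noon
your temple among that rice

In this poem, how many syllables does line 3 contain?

7

Line 3: "your temple among that rice": 1+2+2+1+1 = 7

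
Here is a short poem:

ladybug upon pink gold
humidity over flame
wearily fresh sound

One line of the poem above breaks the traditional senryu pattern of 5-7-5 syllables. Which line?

Line 1: "ladybug upon pink gold": 3+2+1+1 = 7 (expected 5)
Line 2: "humidity over flame": 4+2+1 = 7 ✓
Line 3: "wearily fresh sound": 3+1+1 = 5 ✓

Line 1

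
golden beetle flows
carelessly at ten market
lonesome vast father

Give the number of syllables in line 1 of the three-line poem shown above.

Line 1: golden (2), beetle (2), flows (1) → 5

5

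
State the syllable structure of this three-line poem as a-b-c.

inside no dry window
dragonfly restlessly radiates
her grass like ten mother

6-9-6

Line 1: inside (2), no (1), dry (1), window (2) → 6
Line 2: dragonfly (3), restlessly (3), radiates (3) → 9
Line 3: her (1), grass (1), like (1), ten (1), mother (2) → 6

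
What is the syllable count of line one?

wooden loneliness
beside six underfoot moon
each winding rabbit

Line one: wooden(2) + loneliness(3) = 5

5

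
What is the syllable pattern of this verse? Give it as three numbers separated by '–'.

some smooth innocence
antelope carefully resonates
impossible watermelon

Line 1: "some smooth innocence": 1+1+3 = 5
Line 2: "antelope carefully resonates": 3+3+3 = 9
Line 3: "impossible watermelon": 4+4 = 8

5–9–8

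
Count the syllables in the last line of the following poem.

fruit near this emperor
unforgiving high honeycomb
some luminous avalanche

7

The last line: some (1), luminous (3), avalanche (3) → 7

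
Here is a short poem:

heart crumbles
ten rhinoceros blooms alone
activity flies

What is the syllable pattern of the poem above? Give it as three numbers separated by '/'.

Line 1: heart (1), crumbles (2) → 3
Line 2: ten (1), rhinoceros (4), blooms (1), alone (2) → 8
Line 3: activity (4), flies (1) → 5

3/8/5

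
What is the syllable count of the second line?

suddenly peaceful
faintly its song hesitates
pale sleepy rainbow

7

The second line: faintly(2) + its(1) + song(1) + hesitates(3) = 7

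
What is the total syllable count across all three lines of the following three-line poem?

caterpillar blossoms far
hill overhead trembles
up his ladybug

Line 1: caterpillar (4), blossoms (2), far (1) → 7
Line 2: hill (1), overhead (3), trembles (2) → 6
Line 3: up (1), his (1), ladybug (3) → 5
Total: 7 + 6 + 5 = 18

18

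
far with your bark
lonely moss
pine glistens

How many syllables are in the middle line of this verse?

3

The middle line: lonely(2) + moss(1) = 3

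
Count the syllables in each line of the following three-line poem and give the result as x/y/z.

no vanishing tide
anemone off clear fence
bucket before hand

Line 1: no(1) + vanishing(3) + tide(1) = 5
Line 2: anemone(4) + off(1) + clear(1) + fence(1) = 7
Line 3: bucket(2) + before(2) + hand(1) = 5

5/7/5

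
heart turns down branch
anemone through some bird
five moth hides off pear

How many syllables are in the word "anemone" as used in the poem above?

4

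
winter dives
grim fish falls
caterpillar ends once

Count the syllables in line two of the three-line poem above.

3

Line two: "grim fish falls": 1+1+1 = 3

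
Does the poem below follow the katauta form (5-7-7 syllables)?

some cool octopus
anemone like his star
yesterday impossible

Line 1: "some cool octopus": 1+1+3 = 5 ✓
Line 2: "anemone like his star": 4+1+1+1 = 7 ✓
Line 3: "yesterday impossible": 3+4 = 7 ✓

Yes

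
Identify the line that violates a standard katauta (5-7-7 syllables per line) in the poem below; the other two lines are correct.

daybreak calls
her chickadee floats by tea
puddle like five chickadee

Line 1: daybreak (2), calls (1) → 3 (expected 5)
Line 2: her (1), chickadee (3), floats (1), by (1), tea (1) → 7 ✓
Line 3: puddle (2), like (1), five (1), chickadee (3) → 7 ✓

The first line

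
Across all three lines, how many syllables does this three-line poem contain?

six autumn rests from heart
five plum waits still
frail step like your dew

Line 1: "six autumn rests from heart": 1+2+1+1+1 = 6
Line 2: "five plum waits still": 1+1+1+1 = 4
Line 3: "frail step like your dew": 1+1+1+1+1 = 5
Total: 6 + 4 + 5 = 15

15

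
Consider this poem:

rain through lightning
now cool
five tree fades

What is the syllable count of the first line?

4

The first line: "rain through lightning": 1+1+2 = 4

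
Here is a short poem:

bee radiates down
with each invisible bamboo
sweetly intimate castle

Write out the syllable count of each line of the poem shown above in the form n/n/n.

Line 1: "bee radiates down": 1+3+1 = 5
Line 2: "with each invisible bamboo": 1+1+4+2 = 8
Line 3: "sweetly intimate castle": 2+3+2 = 7

5/8/7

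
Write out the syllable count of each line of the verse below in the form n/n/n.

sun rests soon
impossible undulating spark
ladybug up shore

3/9/5

Line 1: "sun rests soon": 1+1+1 = 3
Line 2: "impossible undulating spark": 4+4+1 = 9
Line 3: "ladybug up shore": 3+1+1 = 5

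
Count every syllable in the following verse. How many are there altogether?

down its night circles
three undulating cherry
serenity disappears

19

Line 1: down(1) + its(1) + night(1) + circles(2) = 5
Line 2: three(1) + undulating(4) + cherry(2) = 7
Line 3: serenity(4) + disappears(3) = 7
Total: 5 + 7 + 7 = 19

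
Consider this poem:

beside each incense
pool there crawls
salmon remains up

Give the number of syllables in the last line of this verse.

The last line: "salmon remains up": 2+2+1 = 5

5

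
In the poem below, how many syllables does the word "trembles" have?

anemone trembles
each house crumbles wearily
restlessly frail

"trembles" has 2 syllables.

2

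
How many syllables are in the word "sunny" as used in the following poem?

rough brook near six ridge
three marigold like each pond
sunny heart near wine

2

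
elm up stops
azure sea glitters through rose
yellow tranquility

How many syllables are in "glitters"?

2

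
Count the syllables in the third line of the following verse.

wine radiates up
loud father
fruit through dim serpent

The third line: fruit (1), through (1), dim (1), serpent (2) → 5

5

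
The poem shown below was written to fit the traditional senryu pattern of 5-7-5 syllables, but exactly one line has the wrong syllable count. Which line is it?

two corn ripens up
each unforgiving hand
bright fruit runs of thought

The second line

Line 1: two (1), corn (1), ripens (2), up (1) → 5 ✓
Line 2: each (1), unforgiving (4), hand (1) → 6 (expected 7)
Line 3: bright (1), fruit (1), runs (1), of (1), thought (1) → 5 ✓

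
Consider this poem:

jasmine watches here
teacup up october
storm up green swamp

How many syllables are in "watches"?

2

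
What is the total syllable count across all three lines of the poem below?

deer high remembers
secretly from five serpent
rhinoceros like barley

19

Line 1: deer(1) + high(1) + remembers(3) = 5
Line 2: secretly(3) + from(1) + five(1) + serpent(2) = 7
Line 3: rhinoceros(4) + like(1) + barley(2) = 7
Total: 5 + 7 + 7 = 19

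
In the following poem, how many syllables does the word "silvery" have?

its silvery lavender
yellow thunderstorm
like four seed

3

"silvery" has 3 syllables.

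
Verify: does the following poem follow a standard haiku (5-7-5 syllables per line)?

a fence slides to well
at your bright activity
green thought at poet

Yes

Line 1: a(1) + fence(1) + slides(1) + to(1) + well(1) = 5 ✓
Line 2: at(1) + your(1) + bright(1) + activity(4) = 7 ✓
Line 3: green(1) + thought(1) + at(1) + poet(2) = 5 ✓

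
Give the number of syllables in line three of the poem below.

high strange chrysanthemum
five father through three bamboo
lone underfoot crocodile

Line three: lone(1) + underfoot(3) + crocodile(3) = 7

7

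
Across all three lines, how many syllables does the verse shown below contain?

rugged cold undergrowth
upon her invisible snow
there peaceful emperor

20

Line 1: rugged(2) + cold(1) + undergrowth(3) = 6
Line 2: upon(2) + her(1) + invisible(4) + snow(1) = 8
Line 3: there(1) + peaceful(2) + emperor(3) = 6
Total: 6 + 8 + 6 = 20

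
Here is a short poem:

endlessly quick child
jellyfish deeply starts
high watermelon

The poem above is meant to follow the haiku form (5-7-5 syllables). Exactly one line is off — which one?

The second line

Line 1: endlessly (3), quick (1), child (1) → 5 ✓
Line 2: jellyfish (3), deeply (2), starts (1) → 6 (expected 7)
Line 3: high (1), watermelon (4) → 5 ✓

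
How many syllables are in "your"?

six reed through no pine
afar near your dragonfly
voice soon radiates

1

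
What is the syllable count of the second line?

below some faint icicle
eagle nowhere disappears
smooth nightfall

The second line: eagle (2), nowhere (2), disappears (3) → 7

7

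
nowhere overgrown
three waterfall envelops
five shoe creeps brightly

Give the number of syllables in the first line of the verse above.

5

The first line: nowhere (2), overgrown (3) → 5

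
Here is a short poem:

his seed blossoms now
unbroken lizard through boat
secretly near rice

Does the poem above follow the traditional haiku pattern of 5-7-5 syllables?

Yes

Line 1: "his seed blossoms now": 1+1+2+1 = 5 ✓
Line 2: "unbroken lizard through boat": 3+2+1+1 = 7 ✓
Line 3: "secretly near rice": 3+1+1 = 5 ✓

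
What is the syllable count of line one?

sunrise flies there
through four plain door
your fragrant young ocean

4

Line one: sunrise(2) + flies(1) + there(1) = 4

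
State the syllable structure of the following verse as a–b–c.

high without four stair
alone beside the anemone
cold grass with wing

Line 1: "high without four stair": 1+2+1+1 = 5
Line 2: "alone beside the anemone": 2+2+1+4 = 9
Line 3: "cold grass with wing": 1+1+1+1 = 4

5–9–4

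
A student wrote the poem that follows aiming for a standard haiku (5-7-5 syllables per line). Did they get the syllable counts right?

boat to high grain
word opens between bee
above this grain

No

Line 1: boat(1) + to(1) + high(1) + grain(1) = 4 (expected 5)
Line 2: word(1) + opens(2) + between(2) + bee(1) = 6 (expected 7)
Line 3: above(2) + this(1) + grain(1) = 4 (expected 5)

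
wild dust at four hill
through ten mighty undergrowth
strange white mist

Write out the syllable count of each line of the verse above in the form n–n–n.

Line 1: wild(1) + dust(1) + at(1) + four(1) + hill(1) = 5
Line 2: through(1) + ten(1) + mighty(2) + undergrowth(3) = 7
Line 3: strange(1) + white(1) + mist(1) = 3

5–7–3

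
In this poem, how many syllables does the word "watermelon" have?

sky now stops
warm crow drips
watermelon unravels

4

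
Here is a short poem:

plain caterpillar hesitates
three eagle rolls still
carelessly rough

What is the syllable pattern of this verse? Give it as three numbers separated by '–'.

Line 1: plain (1), caterpillar (4), hesitates (3) → 8
Line 2: three (1), eagle (2), rolls (1), still (1) → 5
Line 3: carelessly (3), rough (1) → 4

8–5–4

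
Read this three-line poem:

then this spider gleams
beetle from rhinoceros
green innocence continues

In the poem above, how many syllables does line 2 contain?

Line 2: beetle(2) + from(1) + rhinoceros(4) = 7

7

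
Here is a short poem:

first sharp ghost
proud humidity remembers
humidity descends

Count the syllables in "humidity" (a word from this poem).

4

"humidity" has 4 syllables.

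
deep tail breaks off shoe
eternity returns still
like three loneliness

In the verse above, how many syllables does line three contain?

5

Line three: like(1) + three(1) + loneliness(3) = 5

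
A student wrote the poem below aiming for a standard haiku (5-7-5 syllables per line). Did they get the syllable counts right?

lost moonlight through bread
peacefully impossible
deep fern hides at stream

Yes

Line 1: lost(1) + moonlight(2) + through(1) + bread(1) = 5 ✓
Line 2: peacefully(3) + impossible(4) = 7 ✓
Line 3: deep(1) + fern(1) + hides(1) + at(1) + stream(1) = 5 ✓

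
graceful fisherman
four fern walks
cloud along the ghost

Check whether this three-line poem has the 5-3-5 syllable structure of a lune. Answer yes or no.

Line 1: graceful(2) + fisherman(3) = 5 ✓
Line 2: four(1) + fern(1) + walks(1) = 3 ✓
Line 3: cloud(1) + along(2) + the(1) + ghost(1) = 5 ✓

Yes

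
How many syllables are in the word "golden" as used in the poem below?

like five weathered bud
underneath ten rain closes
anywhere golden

"golden" has 2 syllables.

2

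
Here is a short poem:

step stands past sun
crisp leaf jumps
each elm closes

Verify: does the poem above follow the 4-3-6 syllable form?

Line 1: "step stands past sun": 1+1+1+1 = 4 ✓
Line 2: "crisp leaf jumps": 1+1+1 = 3 ✓
Line 3: "each elm closes": 1+1+2 = 4 (expected 6)

No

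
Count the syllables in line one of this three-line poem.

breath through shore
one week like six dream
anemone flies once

3

Line one: breath(1) + through(1) + shore(1) = 3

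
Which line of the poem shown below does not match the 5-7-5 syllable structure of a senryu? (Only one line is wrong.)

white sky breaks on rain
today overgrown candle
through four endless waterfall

Line 3

Line 1: white (1), sky (1), breaks (1), on (1), rain (1) → 5 ✓
Line 2: today (2), overgrown (3), candle (2) → 7 ✓
Line 3: through (1), four (1), endless (2), waterfall (3) → 7 (expected 5)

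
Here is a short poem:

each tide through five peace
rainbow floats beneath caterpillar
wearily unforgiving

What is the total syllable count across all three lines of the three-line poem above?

Line 1: each(1) + tide(1) + through(1) + five(1) + peace(1) = 5
Line 2: rainbow(2) + floats(1) + beneath(2) + caterpillar(4) = 9
Line 3: wearily(3) + unforgiving(4) = 7
Total: 5 + 9 + 7 = 21

21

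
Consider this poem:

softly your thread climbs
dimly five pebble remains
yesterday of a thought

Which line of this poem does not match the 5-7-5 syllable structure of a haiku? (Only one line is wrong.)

Line 1: softly (2), your (1), thread (1), climbs (1) → 5 ✓
Line 2: dimly (2), five (1), pebble (2), remains (2) → 7 ✓
Line 3: yesterday (3), of (1), a (1), thought (1) → 6 (expected 5)

The third line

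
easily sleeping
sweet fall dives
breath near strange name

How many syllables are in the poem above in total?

12

Line 1: easily(3) + sleeping(2) = 5
Line 2: sweet(1) + fall(1) + dives(1) = 3
Line 3: breath(1) + near(1) + strange(1) + name(1) = 4
Total: 5 + 3 + 4 = 12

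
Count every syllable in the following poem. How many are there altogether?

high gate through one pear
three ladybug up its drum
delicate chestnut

17

Line 1: high(1) + gate(1) + through(1) + one(1) + pear(1) = 5
Line 2: three(1) + ladybug(3) + up(1) + its(1) + drum(1) = 7
Line 3: delicate(3) + chestnut(2) = 5
Total: 5 + 7 + 5 = 17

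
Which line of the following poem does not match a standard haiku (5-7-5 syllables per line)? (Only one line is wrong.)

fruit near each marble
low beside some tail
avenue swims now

Line 2

Line 1: fruit(1) + near(1) + each(1) + marble(2) = 5 ✓
Line 2: low(1) + beside(2) + some(1) + tail(1) = 5 (expected 7)
Line 3: avenue(3) + swims(1) + now(1) = 5 ✓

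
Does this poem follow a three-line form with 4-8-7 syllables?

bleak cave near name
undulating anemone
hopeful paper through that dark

Line 1: "bleak cave near name": 1+1+1+1 = 4 ✓
Line 2: "undulating anemone": 4+4 = 8 ✓
Line 3: "hopeful paper through that dark": 2+2+1+1+1 = 7 ✓

Yes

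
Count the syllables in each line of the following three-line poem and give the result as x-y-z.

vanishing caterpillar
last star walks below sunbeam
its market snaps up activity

Line 1: vanishing (3), caterpillar (4) → 7
Line 2: last (1), star (1), walks (1), below (2), sunbeam (2) → 7
Line 3: its (1), market (2), snaps (1), up (1), activity (4) → 9

7-7-9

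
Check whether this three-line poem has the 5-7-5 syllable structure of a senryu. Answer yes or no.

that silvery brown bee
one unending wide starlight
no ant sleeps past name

No

Line 1: that(1) + silvery(3) + brown(1) + bee(1) = 6 (expected 5)
Line 2: one(1) + unending(3) + wide(1) + starlight(2) = 7 ✓
Line 3: no(1) + ant(1) + sleeps(1) + past(1) + name(1) = 5 ✓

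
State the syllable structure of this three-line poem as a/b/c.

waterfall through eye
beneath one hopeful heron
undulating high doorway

5/7/7

Line 1: waterfall (3), through (1), eye (1) → 5
Line 2: beneath (2), one (1), hopeful (2), heron (2) → 7
Line 3: undulating (4), high (1), doorway (2) → 7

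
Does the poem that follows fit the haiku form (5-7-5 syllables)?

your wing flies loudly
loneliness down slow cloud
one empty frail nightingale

No

Line 1: "your wing flies loudly": 1+1+1+2 = 5 ✓
Line 2: "loneliness down slow cloud": 3+1+1+1 = 6 (expected 7)
Line 3: "one empty frail nightingale": 1+2+1+3 = 7 (expected 5)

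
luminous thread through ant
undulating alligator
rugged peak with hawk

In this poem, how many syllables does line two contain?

Line two: undulating (4), alligator (4) → 8

8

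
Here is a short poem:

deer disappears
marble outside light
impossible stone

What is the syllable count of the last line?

5

The last line: "impossible stone": 4+1 = 5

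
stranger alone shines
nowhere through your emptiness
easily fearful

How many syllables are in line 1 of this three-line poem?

5

Line 1: stranger (2), alone (2), shines (1) → 5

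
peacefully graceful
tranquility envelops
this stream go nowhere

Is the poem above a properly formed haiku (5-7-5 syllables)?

Line 1: peacefully (3), graceful (2) → 5 ✓
Line 2: tranquility (4), envelops (3) → 7 ✓
Line 3: this (1), stream (1), go (1), nowhere (2) → 5 ✓

Yes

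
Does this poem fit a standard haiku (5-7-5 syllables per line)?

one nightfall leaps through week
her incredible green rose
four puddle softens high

No

Line 1: one (1), nightfall (2), leaps (1), through (1), week (1) → 6 (expected 5)
Line 2: her (1), incredible (4), green (1), rose (1) → 7 ✓
Line 3: four (1), puddle (2), softens (2), high (1) → 6 (expected 5)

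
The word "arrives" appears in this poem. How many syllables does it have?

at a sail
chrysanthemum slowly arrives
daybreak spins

"arrives" has 2 syllables.

2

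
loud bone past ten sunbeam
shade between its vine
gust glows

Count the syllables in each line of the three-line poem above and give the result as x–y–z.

6–5–2

Line 1: loud(1) + bone(1) + past(1) + ten(1) + sunbeam(2) = 6
Line 2: shade(1) + between(2) + its(1) + vine(1) = 5
Line 3: gust(1) + glows(1) = 2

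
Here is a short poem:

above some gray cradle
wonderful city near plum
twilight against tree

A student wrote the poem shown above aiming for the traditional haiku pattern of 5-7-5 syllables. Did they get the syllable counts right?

Line 1: "above some gray cradle": 2+1+1+2 = 6 (expected 5)
Line 2: "wonderful city near plum": 3+2+1+1 = 7 ✓
Line 3: "twilight against tree": 2+2+1 = 5 ✓

No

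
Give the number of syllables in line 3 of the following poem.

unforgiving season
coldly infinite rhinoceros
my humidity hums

6

Line 3: my(1) + humidity(4) + hums(1) = 6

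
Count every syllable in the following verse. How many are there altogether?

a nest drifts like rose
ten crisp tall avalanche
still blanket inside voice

17

Line 1: a (1), nest (1), drifts (1), like (1), rose (1) → 5
Line 2: ten (1), crisp (1), tall (1), avalanche (3) → 6
Line 3: still (1), blanket (2), inside (2), voice (1) → 6
Total: 5 + 6 + 6 = 17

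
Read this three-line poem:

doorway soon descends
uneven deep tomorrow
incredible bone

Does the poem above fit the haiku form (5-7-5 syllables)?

Line 1: doorway (2), soon (1), descends (2) → 5 ✓
Line 2: uneven (3), deep (1), tomorrow (3) → 7 ✓
Line 3: incredible (4), bone (1) → 5 ✓

Yes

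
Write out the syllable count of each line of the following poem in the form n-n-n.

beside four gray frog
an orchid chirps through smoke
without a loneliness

Line 1: beside(2) + four(1) + gray(1) + frog(1) = 5
Line 2: an(1) + orchid(2) + chirps(1) + through(1) + smoke(1) = 6
Line 3: without(2) + a(1) + loneliness(3) = 6

5-6-6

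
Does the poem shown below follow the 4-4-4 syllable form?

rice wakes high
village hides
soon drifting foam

Line 1: rice (1), wakes (1), high (1) → 3 (expected 4)
Line 2: village (2), hides (1) → 3 (expected 4)
Line 3: soon (1), drifting (2), foam (1) → 4 ✓

No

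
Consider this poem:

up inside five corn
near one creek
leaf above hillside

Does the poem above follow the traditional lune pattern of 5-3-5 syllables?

Line 1: "up inside five corn": 1+2+1+1 = 5 ✓
Line 2: "near one creek": 1+1+1 = 3 ✓
Line 3: "leaf above hillside": 1+2+2 = 5 ✓

Yes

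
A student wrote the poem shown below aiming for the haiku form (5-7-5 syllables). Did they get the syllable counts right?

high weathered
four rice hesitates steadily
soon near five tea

Line 1: "high weathered": 1+2 = 3 (expected 5)
Line 2: "four rice hesitates steadily": 1+1+3+3 = 8 (expected 7)
Line 3: "soon near five tea": 1+1+1+1 = 4 (expected 5)

No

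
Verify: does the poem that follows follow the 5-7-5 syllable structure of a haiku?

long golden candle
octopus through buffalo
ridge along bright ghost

Yes

Line 1: "long golden candle": 1+2+2 = 5 ✓
Line 2: "octopus through buffalo": 3+1+3 = 7 ✓
Line 3: "ridge along bright ghost": 1+2+1+1 = 5 ✓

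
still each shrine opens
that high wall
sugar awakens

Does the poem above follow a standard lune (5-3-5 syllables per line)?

Line 1: still (1), each (1), shrine (1), opens (2) → 5 ✓
Line 2: that (1), high (1), wall (1) → 3 ✓
Line 3: sugar (2), awakens (3) → 5 ✓

Yes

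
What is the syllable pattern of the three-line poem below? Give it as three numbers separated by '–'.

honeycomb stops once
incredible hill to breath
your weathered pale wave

5–7–5

Line 1: honeycomb(3) + stops(1) + once(1) = 5
Line 2: incredible(4) + hill(1) + to(1) + breath(1) = 7
Line 3: your(1) + weathered(2) + pale(1) + wave(1) = 5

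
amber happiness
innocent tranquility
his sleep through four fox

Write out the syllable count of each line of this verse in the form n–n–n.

Line 1: "amber happiness": 2+3 = 5
Line 2: "innocent tranquility": 3+4 = 7
Line 3: "his sleep through four fox": 1+1+1+1+1 = 5

5–7–5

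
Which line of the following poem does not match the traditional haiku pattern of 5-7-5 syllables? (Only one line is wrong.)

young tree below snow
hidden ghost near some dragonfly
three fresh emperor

Line 1: "young tree below snow": 1+1+2+1 = 5 ✓
Line 2: "hidden ghost near some dragonfly": 2+1+1+1+3 = 8 (expected 7)
Line 3: "three fresh emperor": 1+1+3 = 5 ✓

Line 2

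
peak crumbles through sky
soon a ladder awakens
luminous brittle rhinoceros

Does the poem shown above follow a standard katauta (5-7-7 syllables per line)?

No

Line 1: peak (1), crumbles (2), through (1), sky (1) → 5 ✓
Line 2: soon (1), a (1), ladder (2), awakens (3) → 7 ✓
Line 3: luminous (3), brittle (2), rhinoceros (4) → 9 (expected 7)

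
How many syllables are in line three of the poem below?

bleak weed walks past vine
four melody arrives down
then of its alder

5

Line three: then (1), of (1), its (1), alder (2) → 5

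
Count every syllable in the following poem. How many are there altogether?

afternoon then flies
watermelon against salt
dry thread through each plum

17

Line 1: afternoon (3), then (1), flies (1) → 5
Line 2: watermelon (4), against (2), salt (1) → 7
Line 3: dry (1), thread (1), through (1), each (1), plum (1) → 5
Total: 5 + 7 + 5 = 17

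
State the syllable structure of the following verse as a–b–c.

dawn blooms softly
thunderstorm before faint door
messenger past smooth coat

Line 1: dawn(1) + blooms(1) + softly(2) = 4
Line 2: thunderstorm(3) + before(2) + faint(1) + door(1) = 7
Line 3: messenger(3) + past(1) + smooth(1) + coat(1) = 6

4–7–6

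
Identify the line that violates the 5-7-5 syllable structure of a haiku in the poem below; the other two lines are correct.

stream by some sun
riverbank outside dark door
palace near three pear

Line 1

Line 1: "stream by some sun": 1+1+1+1 = 4 (expected 5)
Line 2: "riverbank outside dark door": 3+2+1+1 = 7 ✓
Line 3: "palace near three pear": 2+1+1+1 = 5 ✓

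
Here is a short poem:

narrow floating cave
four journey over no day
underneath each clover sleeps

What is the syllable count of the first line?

5

The first line: "narrow floating cave": 2+2+1 = 5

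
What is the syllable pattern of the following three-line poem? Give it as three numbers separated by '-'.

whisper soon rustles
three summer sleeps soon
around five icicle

Line 1: whisper(2) + soon(1) + rustles(2) = 5
Line 2: three(1) + summer(2) + sleeps(1) + soon(1) = 5
Line 3: around(2) + five(1) + icicle(3) = 6

5-5-6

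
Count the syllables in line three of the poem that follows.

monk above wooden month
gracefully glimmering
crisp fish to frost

4

Line three: crisp(1) + fish(1) + to(1) + frost(1) = 4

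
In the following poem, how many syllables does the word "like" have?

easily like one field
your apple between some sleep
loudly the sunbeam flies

1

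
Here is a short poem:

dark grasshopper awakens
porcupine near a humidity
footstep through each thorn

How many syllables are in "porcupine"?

3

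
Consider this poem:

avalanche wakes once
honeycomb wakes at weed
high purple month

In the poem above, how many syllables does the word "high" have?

1

"high" has 1 syllable.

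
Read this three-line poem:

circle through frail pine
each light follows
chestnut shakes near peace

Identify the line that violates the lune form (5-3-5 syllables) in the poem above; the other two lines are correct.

Line 1: "circle through frail pine": 2+1+1+1 = 5 ✓
Line 2: "each light follows": 1+1+2 = 4 (expected 3)
Line 3: "chestnut shakes near peace": 2+1+1+1 = 5 ✓

Line 2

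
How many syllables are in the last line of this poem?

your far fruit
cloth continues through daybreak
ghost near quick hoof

The last line: ghost(1) + near(1) + quick(1) + hoof(1) = 4

4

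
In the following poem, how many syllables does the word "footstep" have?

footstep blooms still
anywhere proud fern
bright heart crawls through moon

"footstep" has 2 syllables.

2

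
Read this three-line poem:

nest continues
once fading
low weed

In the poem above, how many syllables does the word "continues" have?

3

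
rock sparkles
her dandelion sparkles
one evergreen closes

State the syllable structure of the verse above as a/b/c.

Line 1: rock(1) + sparkles(2) = 3
Line 2: her(1) + dandelion(4) + sparkles(2) = 7
Line 3: one(1) + evergreen(3) + closes(2) = 6

3/7/6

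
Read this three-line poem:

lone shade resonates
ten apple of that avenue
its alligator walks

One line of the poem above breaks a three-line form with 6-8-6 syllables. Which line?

Line 1

Line 1: lone (1), shade (1), resonates (3) → 5 (expected 6)
Line 2: ten (1), apple (2), of (1), that (1), avenue (3) → 8 ✓
Line 3: its (1), alligator (4), walks (1) → 6 ✓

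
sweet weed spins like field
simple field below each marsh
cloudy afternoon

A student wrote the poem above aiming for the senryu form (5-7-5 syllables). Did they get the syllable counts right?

Line 1: sweet(1) + weed(1) + spins(1) + like(1) + field(1) = 5 ✓
Line 2: simple(2) + field(1) + below(2) + each(1) + marsh(1) = 7 ✓
Line 3: cloudy(2) + afternoon(3) = 5 ✓

Yes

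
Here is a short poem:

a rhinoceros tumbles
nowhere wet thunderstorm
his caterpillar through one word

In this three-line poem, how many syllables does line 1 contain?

7

Line 1: a (1), rhinoceros (4), tumbles (2) → 7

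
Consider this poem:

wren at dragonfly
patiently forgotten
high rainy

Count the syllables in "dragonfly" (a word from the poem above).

"dragonfly" has 3 syllables.

3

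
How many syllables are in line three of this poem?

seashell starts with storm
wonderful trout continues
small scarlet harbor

Line three: small(1) + scarlet(2) + harbor(2) = 5

5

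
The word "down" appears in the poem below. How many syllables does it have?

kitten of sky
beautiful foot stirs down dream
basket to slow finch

1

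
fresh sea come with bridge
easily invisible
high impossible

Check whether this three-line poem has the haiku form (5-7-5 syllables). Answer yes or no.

Line 1: fresh (1), sea (1), come (1), with (1), bridge (1) → 5 ✓
Line 2: easily (3), invisible (4) → 7 ✓
Line 3: high (1), impossible (4) → 5 ✓

Yes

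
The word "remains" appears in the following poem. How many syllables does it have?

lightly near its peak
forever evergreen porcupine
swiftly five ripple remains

2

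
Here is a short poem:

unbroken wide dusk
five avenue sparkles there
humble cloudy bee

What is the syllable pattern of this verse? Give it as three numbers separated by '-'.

5-7-5

Line 1: unbroken(3) + wide(1) + dusk(1) = 5
Line 2: five(1) + avenue(3) + sparkles(2) + there(1) = 7
Line 3: humble(2) + cloudy(2) + bee(1) = 5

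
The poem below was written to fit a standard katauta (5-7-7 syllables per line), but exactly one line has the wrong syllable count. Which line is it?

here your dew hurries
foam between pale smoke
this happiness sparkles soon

The second line

Line 1: here(1) + your(1) + dew(1) + hurries(2) = 5 ✓
Line 2: foam(1) + between(2) + pale(1) + smoke(1) = 5 (expected 7)
Line 3: this(1) + happiness(3) + sparkles(2) + soon(1) = 7 ✓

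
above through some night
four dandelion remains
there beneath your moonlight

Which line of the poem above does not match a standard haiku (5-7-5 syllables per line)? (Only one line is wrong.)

Line 1: above(2) + through(1) + some(1) + night(1) = 5 ✓
Line 2: four(1) + dandelion(4) + remains(2) = 7 ✓
Line 3: there(1) + beneath(2) + your(1) + moonlight(2) = 6 (expected 5)

Line 3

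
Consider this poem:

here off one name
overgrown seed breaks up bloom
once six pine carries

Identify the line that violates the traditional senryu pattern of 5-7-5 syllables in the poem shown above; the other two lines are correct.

Line 1

Line 1: "here off one name": 1+1+1+1 = 4 (expected 5)
Line 2: "overgrown seed breaks up bloom": 3+1+1+1+1 = 7 ✓
Line 3: "once six pine carries": 1+1+1+2 = 5 ✓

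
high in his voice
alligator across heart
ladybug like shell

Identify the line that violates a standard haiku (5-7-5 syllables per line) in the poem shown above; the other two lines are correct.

Line 1

Line 1: "high in his voice": 1+1+1+1 = 4 (expected 5)
Line 2: "alligator across heart": 4+2+1 = 7 ✓
Line 3: "ladybug like shell": 3+1+1 = 5 ✓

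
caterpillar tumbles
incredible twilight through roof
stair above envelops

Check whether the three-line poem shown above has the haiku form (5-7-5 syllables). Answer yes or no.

Line 1: caterpillar (4), tumbles (2) → 6 (expected 5)
Line 2: incredible (4), twilight (2), through (1), roof (1) → 8 (expected 7)
Line 3: stair (1), above (2), envelops (3) → 6 (expected 5)

No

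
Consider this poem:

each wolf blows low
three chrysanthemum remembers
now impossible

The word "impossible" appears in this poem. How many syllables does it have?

4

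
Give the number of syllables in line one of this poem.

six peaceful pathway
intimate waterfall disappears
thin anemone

5

Line one: "six peaceful pathway": 1+2+2 = 5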